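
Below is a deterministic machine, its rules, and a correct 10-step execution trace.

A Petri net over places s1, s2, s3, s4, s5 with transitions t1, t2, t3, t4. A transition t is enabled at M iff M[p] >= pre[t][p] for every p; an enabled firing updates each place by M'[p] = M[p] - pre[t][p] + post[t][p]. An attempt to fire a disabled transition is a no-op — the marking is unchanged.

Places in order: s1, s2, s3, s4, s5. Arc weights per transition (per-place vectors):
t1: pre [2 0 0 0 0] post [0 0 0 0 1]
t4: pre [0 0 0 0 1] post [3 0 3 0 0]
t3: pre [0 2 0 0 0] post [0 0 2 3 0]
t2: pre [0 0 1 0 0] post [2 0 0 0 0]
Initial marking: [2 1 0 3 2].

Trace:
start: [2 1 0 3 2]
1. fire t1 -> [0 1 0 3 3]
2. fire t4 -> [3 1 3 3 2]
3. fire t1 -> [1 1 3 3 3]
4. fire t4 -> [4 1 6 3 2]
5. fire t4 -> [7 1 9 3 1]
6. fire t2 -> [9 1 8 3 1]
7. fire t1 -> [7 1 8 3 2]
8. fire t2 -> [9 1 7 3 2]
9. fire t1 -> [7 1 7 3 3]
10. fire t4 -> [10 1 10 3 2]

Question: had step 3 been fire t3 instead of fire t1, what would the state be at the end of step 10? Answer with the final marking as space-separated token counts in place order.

(re-executing from step 3 with the substitution; state before step 3: [3 1 3 3 2])
3. fire t3 -> [3 1 3 3 2]
4. fire t4 -> [6 1 6 3 1]
5. fire t4 -> [9 1 9 3 0]
6. fire t2 -> [11 1 8 3 0]
7. fire t1 -> [9 1 8 3 1]
8. fire t2 -> [11 1 7 3 1]
9. fire t1 -> [9 1 7 3 2]
10. fire t4 -> [12 1 10 3 1]

12 1 10 3 1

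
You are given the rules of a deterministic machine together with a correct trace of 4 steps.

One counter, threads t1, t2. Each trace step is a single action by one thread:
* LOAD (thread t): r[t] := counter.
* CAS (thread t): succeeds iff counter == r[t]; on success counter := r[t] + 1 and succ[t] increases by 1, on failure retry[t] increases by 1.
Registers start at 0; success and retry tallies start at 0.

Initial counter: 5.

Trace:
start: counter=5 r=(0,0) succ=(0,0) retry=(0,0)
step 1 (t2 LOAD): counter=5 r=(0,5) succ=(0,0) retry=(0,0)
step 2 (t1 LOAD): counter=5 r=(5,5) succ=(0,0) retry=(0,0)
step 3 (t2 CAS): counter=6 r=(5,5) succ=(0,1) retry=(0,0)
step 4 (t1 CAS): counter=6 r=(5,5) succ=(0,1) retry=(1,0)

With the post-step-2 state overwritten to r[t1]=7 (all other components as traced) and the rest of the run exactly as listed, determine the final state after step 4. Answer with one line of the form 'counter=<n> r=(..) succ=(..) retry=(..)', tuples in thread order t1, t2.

state after step 2 := counter=5 r=(7,5) succ=(0,0) retry=(0,0)
step 3 (t2 CAS): counter=6 r=(7,5) succ=(0,1) retry=(0,0)
step 4 (t1 CAS): counter=6 r=(7,5) succ=(0,1) retry=(1,0)

counter=6 r=(7,5) succ=(0,1) retry=(1,0)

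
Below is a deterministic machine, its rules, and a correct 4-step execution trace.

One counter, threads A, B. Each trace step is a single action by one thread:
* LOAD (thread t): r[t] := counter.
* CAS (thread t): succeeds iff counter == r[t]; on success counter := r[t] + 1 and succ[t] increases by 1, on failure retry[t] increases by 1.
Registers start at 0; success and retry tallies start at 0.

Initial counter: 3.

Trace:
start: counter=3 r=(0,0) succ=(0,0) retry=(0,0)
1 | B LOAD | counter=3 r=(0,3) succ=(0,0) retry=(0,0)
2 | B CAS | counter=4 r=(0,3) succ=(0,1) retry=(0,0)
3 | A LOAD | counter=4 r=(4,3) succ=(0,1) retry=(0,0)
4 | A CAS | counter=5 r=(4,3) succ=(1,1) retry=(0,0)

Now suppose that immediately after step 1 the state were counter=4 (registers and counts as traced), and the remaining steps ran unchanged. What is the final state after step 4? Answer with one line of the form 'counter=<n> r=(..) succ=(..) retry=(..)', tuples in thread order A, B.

counter=5 r=(4,3) succ=(1,0) retry=(0,1)

state after step 1 := counter=4 r=(0,3) succ=(0,0) retry=(0,0)
2 | B CAS | counter=4 r=(0,3) succ=(0,0) retry=(0,1)
3 | A LOAD | counter=4 r=(4,3) succ=(0,0) retry=(0,1)
4 | A CAS | counter=5 r=(4,3) succ=(1,0) retry=(0,1)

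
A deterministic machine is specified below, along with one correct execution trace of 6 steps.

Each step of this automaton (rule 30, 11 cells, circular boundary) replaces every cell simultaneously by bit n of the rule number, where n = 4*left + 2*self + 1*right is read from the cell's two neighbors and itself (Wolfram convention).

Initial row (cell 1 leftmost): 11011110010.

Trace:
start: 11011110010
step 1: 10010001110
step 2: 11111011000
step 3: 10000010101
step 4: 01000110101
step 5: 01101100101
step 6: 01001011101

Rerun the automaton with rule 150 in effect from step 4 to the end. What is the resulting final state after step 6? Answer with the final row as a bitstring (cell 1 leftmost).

(re-executing steps 4..6 under rule 150; state before step 4: 10000010101)
step 4: 01000110100
step 5: 11101000110
step 6: 01001101000

01001101000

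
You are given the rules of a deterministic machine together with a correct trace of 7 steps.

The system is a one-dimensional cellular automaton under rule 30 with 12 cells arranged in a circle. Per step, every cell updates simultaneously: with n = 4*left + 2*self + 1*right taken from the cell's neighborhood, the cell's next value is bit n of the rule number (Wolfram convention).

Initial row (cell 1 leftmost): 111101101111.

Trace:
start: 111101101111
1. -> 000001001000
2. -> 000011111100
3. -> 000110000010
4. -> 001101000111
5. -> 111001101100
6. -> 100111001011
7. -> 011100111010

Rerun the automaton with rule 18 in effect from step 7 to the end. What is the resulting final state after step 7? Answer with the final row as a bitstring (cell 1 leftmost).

011000110000

(re-executing step 7 under rule 18; state before step 7: 100111001011)
7. -> 011000110000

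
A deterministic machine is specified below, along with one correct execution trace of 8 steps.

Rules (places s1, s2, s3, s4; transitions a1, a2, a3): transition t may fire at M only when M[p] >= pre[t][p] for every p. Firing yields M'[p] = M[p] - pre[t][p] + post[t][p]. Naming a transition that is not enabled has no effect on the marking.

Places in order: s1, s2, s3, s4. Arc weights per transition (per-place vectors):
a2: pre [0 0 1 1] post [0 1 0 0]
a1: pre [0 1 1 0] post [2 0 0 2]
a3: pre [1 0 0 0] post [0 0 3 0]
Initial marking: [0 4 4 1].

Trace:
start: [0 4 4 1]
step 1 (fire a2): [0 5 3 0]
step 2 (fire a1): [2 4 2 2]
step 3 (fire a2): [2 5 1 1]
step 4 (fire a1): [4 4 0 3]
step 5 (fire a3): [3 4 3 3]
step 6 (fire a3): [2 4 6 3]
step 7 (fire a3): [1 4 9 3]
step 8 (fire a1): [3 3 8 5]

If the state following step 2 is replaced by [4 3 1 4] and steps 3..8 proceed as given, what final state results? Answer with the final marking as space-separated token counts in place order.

state after step 2 := [4 3 1 4]
step 3 (fire a2): [4 4 0 3]
step 4 (fire a1): [4 4 0 3]
step 5 (fire a3): [3 4 3 3]
step 6 (fire a3): [2 4 6 3]
step 7 (fire a3): [1 4 9 3]
step 8 (fire a1): [3 3 8 5]

3 3 8 5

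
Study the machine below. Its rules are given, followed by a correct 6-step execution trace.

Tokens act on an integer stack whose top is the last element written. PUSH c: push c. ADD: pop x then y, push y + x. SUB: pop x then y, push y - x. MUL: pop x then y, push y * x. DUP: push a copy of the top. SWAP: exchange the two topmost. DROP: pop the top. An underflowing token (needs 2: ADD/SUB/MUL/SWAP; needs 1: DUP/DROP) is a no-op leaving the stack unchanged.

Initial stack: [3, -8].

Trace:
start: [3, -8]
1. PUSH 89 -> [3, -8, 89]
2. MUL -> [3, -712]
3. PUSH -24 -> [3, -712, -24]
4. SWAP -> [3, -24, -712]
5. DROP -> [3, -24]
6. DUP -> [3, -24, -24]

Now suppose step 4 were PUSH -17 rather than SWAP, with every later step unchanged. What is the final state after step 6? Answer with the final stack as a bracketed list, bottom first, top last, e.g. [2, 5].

[3, -712, -24, -24]

(re-executing from step 4 with the substitution; state before step 4: [3, -712, -24])
4. PUSH -17 -> [3, -712, -24, -17]
5. DROP -> [3, -712, -24]
6. DUP -> [3, -712, -24, -24]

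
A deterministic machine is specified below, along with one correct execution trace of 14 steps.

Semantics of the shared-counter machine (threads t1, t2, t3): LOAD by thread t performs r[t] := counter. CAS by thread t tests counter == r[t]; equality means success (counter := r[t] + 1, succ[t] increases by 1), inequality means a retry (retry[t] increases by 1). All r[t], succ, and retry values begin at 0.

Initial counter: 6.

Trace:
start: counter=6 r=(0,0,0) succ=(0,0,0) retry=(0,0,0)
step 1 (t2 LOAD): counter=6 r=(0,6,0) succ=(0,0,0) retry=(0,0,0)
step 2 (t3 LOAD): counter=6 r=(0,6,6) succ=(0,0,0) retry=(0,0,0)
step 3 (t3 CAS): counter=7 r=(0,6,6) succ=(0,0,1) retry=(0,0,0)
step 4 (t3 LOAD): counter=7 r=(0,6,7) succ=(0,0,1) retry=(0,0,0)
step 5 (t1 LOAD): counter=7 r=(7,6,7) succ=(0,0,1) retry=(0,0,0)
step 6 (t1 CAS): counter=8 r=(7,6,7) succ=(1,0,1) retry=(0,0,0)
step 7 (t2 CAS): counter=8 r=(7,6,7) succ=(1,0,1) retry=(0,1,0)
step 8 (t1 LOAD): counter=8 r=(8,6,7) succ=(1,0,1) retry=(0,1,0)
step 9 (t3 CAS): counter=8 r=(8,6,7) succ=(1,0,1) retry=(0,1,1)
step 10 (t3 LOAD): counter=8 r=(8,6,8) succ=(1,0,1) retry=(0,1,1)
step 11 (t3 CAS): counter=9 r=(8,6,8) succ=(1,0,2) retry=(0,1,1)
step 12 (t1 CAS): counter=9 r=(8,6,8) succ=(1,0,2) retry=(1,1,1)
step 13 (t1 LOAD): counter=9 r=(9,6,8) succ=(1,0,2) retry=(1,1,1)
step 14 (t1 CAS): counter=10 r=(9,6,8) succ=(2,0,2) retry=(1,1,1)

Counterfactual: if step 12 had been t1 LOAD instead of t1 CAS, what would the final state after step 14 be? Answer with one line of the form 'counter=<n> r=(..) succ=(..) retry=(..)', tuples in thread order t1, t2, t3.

(re-executing from step 12 with the substitution; state before step 12: counter=9 r=(8,6,8) succ=(1,0,2) retry=(0,1,1))
step 12 (t1 LOAD): counter=9 r=(9,6,8) succ=(1,0,2) retry=(0,1,1)
step 13 (t1 LOAD): counter=9 r=(9,6,8) succ=(1,0,2) retry=(0,1,1)
step 14 (t1 CAS): counter=10 r=(9,6,8) succ=(2,0,2) retry=(0,1,1)

counter=10 r=(9,6,8) succ=(2,0,2) retry=(0,1,1)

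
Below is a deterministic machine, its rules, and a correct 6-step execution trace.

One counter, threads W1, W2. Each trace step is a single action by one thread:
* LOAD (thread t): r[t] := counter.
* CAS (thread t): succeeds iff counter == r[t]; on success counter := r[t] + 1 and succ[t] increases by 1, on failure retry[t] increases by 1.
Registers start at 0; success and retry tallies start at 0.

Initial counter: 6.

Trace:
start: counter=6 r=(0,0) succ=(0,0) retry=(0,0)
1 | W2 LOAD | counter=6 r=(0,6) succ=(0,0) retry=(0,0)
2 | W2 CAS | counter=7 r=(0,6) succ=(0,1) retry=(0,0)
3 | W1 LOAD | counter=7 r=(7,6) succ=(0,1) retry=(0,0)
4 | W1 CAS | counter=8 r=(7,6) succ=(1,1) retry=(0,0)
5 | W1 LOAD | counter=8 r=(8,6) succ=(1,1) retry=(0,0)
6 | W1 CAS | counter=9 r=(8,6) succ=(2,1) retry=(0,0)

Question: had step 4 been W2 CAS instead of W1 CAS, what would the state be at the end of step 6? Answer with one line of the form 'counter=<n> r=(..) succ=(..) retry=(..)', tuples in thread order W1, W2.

(re-executing from step 4 with the substitution; state before step 4: counter=7 r=(7,6) succ=(0,1) retry=(0,0))
4 | W2 CAS | counter=7 r=(7,6) succ=(0,1) retry=(0,1)
5 | W1 LOAD | counter=7 r=(7,6) succ=(0,1) retry=(0,1)
6 | W1 CAS | counter=8 r=(7,6) succ=(1,1) retry=(0,1)

counter=8 r=(7,6) succ=(1,1) retry=(0,1)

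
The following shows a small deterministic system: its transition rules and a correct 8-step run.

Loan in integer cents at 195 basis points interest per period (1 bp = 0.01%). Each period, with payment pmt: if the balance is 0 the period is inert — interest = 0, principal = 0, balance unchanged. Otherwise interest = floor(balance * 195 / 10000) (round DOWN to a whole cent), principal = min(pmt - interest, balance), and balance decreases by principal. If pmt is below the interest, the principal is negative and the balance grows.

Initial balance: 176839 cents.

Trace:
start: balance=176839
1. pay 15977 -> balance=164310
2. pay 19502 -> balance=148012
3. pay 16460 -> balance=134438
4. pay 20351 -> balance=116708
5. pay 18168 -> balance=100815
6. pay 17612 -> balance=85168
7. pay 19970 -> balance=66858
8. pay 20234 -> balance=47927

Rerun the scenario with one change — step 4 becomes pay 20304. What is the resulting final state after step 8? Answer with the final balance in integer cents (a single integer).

(re-executing from step 4 with the substitution; state before step 4: balance=134438)
4. pay 20304 -> balance=116755
5. pay 18168 -> balance=100863
6. pay 17612 -> balance=85217
7. pay 19970 -> balance=66908
8. pay 20234 -> balance=47978

47978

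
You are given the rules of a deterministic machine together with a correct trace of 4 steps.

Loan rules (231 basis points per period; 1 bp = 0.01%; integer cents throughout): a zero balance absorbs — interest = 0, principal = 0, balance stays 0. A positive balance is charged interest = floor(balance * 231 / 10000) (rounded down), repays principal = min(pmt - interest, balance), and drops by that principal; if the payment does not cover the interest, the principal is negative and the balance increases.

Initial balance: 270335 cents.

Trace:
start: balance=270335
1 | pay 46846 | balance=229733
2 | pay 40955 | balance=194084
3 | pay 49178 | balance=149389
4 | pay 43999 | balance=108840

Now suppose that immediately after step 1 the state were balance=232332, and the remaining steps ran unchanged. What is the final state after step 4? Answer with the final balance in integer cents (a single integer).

state after step 1 := balance=232332
2 | pay 40955 | balance=196743
3 | pay 49178 | balance=152109
4 | pay 43999 | balance=111623

111623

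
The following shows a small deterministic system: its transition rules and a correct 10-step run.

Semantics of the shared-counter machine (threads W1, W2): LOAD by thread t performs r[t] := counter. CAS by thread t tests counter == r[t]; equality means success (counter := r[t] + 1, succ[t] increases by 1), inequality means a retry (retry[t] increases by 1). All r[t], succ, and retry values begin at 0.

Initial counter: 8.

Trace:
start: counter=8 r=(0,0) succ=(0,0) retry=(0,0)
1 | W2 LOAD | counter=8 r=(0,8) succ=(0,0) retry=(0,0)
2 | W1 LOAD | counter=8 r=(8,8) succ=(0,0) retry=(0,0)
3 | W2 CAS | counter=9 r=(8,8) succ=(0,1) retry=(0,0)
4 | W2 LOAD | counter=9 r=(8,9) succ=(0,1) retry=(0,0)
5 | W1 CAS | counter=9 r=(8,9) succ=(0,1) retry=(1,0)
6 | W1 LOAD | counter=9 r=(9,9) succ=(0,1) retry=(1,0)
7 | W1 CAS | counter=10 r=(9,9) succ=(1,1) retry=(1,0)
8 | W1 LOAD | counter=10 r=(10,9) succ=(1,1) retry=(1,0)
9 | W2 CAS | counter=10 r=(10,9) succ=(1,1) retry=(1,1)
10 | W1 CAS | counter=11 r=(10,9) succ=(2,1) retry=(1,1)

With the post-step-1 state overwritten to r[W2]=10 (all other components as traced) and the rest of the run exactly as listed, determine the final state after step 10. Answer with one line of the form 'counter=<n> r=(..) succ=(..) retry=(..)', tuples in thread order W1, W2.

state after step 1 := counter=8 r=(0,10) succ=(0,0) retry=(0,0)
2 | W1 LOAD | counter=8 r=(8,10) succ=(0,0) retry=(0,0)
3 | W2 CAS | counter=8 r=(8,10) succ=(0,0) retry=(0,1)
4 | W2 LOAD | counter=8 r=(8,8) succ=(0,0) retry=(0,1)
5 | W1 CAS | counter=9 r=(8,8) succ=(1,0) retry=(0,1)
6 | W1 LOAD | counter=9 r=(9,8) succ=(1,0) retry=(0,1)
7 | W1 CAS | counter=10 r=(9,8) succ=(2,0) retry=(0,1)
8 | W1 LOAD | counter=10 r=(10,8) succ=(2,0) retry=(0,1)
9 | W2 CAS | counter=10 r=(10,8) succ=(2,0) retry=(0,2)
10 | W1 CAS | counter=11 r=(10,8) succ=(3,0) retry=(0,2)

counter=11 r=(10,8) succ=(3,0) retry=(0,2)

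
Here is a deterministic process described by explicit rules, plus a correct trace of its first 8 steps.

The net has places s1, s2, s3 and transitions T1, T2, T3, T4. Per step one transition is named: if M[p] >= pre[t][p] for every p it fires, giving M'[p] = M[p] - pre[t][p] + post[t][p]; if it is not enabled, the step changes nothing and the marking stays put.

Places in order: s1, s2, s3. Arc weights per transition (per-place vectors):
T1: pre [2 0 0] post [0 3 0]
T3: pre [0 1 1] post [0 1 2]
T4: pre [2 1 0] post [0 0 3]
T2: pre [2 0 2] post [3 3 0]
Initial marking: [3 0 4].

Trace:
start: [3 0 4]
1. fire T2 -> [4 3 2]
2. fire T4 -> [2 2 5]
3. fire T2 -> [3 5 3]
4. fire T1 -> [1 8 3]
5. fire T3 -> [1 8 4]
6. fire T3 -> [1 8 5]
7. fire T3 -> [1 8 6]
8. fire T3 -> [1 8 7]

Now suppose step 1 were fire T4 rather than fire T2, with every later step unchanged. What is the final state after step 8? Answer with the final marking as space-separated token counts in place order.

(re-executing from step 1 with the substitution; state before step 1: [3 0 4])
1. fire T4 -> [3 0 4]
2. fire T4 -> [3 0 4]
3. fire T2 -> [4 3 2]
4. fire T1 -> [2 6 2]
5. fire T3 -> [2 6 3]
6. fire T3 -> [2 6 4]
7. fire T3 -> [2 6 5]
8. fire T3 -> [2 6 6]

2 6 6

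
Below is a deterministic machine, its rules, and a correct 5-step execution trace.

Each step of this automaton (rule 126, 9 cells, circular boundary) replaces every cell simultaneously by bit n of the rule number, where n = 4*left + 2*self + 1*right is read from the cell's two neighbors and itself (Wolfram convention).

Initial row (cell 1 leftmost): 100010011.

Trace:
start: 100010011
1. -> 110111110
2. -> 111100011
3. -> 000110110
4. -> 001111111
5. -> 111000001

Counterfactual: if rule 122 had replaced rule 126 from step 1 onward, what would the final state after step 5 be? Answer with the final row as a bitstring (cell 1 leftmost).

111100111

(re-executing steps 1..5 under rule 122; state before step 1: 100010011)
1. -> 110101110
2. -> 111011011
3. -> 001111110
4. -> 011000011
5. -> 111100111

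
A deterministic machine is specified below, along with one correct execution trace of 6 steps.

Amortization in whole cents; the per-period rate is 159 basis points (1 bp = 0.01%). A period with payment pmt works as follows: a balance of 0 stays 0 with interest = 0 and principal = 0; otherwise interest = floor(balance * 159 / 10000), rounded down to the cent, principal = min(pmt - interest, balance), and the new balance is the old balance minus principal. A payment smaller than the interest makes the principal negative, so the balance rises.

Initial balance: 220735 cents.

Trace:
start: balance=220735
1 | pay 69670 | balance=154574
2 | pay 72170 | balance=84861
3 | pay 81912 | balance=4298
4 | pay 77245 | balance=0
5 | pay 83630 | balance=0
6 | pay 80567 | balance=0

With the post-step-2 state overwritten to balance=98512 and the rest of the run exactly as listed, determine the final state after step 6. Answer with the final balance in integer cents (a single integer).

state after step 2 := balance=98512
3 | pay 81912 | balance=18166
4 | pay 77245 | balance=0
5 | pay 83630 | balance=0
6 | pay 80567 | balance=0

0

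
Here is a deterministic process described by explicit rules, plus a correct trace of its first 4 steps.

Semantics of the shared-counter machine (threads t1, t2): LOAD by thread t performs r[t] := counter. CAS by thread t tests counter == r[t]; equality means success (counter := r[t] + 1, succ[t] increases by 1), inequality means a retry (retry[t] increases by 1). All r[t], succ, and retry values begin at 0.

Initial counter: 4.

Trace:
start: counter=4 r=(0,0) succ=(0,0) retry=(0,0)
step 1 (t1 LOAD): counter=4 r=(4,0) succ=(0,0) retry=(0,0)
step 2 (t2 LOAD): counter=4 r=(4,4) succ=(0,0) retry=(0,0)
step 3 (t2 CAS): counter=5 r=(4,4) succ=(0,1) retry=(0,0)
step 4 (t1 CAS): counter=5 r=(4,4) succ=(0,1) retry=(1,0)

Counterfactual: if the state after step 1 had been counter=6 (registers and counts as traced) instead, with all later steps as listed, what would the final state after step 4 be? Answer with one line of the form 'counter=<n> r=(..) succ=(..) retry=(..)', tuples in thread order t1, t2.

state after step 1 := counter=6 r=(4,0) succ=(0,0) retry=(0,0)
step 2 (t2 LOAD): counter=6 r=(4,6) succ=(0,0) retry=(0,0)
step 3 (t2 CAS): counter=7 r=(4,6) succ=(0,1) retry=(0,0)
step 4 (t1 CAS): counter=7 r=(4,6) succ=(0,1) retry=(1,0)

counter=7 r=(4,6) succ=(0,1) retry=(1,0)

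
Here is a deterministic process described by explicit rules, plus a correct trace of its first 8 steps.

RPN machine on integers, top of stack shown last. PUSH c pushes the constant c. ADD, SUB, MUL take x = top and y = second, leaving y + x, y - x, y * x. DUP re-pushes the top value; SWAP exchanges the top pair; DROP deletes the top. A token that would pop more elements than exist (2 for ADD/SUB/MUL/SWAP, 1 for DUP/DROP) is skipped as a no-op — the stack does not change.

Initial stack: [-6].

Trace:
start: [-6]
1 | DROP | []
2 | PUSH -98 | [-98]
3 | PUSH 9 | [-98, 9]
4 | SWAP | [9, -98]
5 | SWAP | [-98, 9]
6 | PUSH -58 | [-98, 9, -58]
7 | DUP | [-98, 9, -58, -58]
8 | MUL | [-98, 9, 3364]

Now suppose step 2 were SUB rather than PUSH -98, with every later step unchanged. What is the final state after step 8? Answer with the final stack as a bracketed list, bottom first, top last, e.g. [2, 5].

(re-executing from step 2 with the substitution; state before step 2: [])
2 | SUB | []
3 | PUSH 9 | [9]
4 | SWAP | [9]
5 | SWAP | [9]
6 | PUSH -58 | [9, -58]
7 | DUP | [9, -58, -58]
8 | MUL | [9, 3364]

[9, 3364]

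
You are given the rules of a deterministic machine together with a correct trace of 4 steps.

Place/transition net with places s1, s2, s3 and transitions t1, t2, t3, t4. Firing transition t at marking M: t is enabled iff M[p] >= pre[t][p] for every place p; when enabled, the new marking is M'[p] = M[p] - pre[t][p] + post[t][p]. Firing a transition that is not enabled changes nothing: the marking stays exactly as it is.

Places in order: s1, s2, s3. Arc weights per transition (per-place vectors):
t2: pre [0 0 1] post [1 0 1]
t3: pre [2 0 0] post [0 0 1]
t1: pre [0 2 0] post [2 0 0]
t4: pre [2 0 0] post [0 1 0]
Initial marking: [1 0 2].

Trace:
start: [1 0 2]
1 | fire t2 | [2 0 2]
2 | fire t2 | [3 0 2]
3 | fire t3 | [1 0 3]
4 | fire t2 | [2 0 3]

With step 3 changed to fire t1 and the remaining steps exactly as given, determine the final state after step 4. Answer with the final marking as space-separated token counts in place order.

(re-executing from step 3 with the substitution; state before step 3: [3 0 2])
3 | fire t1 | [3 0 2]
4 | fire t2 | [4 0 2]

4 0 2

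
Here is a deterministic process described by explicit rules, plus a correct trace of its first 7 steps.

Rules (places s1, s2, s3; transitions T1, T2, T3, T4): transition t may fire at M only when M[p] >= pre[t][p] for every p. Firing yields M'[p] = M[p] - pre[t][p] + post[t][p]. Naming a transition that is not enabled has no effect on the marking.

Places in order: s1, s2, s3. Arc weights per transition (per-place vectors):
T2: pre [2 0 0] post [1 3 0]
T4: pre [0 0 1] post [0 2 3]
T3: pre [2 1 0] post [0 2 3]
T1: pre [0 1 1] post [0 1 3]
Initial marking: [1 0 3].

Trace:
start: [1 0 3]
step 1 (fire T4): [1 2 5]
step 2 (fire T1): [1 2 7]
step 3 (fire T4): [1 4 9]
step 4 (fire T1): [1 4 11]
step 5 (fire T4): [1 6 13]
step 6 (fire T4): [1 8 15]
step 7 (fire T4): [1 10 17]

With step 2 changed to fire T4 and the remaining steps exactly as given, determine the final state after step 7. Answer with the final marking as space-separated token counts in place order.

1 12 17

(re-executing from step 2 with the substitution; state before step 2: [1 2 5])
step 2 (fire T4): [1 4 7]
step 3 (fire T4): [1 6 9]
step 4 (fire T1): [1 6 11]
step 5 (fire T4): [1 8 13]
step 6 (fire T4): [1 10 15]
step 7 (fire T4): [1 12 17]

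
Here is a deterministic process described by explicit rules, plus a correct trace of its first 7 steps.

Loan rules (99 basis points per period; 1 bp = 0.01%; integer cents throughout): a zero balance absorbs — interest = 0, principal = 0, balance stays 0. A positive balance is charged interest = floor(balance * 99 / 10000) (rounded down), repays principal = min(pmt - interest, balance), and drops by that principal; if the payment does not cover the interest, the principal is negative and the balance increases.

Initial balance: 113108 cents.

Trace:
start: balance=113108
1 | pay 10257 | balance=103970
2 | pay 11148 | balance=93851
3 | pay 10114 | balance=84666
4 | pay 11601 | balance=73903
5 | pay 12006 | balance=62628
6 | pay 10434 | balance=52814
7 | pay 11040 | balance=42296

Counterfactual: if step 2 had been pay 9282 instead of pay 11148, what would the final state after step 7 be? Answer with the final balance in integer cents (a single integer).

44256

(re-executing from step 2 with the substitution; state before step 2: balance=103970)
2 | pay 9282 | balance=95717
3 | pay 10114 | balance=86550
4 | pay 11601 | balance=75805
5 | pay 12006 | balance=64549
6 | pay 10434 | balance=54754
7 | pay 11040 | balance=44256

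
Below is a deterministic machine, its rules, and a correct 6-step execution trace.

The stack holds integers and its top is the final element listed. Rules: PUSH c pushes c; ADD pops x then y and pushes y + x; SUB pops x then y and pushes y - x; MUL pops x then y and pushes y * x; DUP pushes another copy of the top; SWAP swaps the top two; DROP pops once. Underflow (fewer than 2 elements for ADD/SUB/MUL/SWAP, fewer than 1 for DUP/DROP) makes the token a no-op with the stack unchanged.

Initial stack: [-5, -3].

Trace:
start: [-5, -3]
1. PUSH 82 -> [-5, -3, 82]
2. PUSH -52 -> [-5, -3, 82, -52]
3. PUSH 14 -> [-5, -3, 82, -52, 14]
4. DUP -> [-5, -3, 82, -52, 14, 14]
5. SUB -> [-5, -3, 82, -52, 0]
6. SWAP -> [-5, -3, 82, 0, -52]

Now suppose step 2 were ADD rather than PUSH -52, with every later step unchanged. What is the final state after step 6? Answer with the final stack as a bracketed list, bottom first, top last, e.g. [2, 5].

[-5, 0, 79]

(re-executing from step 2 with the substitution; state before step 2: [-5, -3, 82])
2. ADD -> [-5, 79]
3. PUSH 14 -> [-5, 79, 14]
4. DUP -> [-5, 79, 14, 14]
5. SUB -> [-5, 79, 0]
6. SWAP -> [-5, 0, 79]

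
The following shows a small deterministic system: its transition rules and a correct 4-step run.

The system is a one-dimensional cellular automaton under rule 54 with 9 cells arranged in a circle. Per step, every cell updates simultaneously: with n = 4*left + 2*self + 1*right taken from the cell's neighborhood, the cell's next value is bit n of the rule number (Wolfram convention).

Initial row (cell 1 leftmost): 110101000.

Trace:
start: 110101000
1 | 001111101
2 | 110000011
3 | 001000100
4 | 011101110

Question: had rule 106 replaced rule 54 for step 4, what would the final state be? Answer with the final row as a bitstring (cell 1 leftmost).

010001000

(re-executing step 4 under rule 106; state before step 4: 001000100)
4 | 010001000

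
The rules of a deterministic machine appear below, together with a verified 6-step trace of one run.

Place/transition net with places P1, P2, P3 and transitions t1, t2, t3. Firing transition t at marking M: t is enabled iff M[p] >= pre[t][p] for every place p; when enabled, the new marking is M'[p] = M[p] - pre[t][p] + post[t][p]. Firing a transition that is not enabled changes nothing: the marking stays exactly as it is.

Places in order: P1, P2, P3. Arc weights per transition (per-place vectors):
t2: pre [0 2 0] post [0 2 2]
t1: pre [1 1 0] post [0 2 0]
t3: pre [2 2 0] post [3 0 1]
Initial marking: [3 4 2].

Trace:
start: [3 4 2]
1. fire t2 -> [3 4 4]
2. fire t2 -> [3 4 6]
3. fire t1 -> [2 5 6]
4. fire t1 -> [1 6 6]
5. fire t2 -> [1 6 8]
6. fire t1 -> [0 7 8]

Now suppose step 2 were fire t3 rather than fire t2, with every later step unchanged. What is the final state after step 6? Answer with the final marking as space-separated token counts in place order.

1 5 7

(re-executing from step 2 with the substitution; state before step 2: [3 4 4])
2. fire t3 -> [4 2 5]
3. fire t1 -> [3 3 5]
4. fire t1 -> [2 4 5]
5. fire t2 -> [2 4 7]
6. fire t1 -> [1 5 7]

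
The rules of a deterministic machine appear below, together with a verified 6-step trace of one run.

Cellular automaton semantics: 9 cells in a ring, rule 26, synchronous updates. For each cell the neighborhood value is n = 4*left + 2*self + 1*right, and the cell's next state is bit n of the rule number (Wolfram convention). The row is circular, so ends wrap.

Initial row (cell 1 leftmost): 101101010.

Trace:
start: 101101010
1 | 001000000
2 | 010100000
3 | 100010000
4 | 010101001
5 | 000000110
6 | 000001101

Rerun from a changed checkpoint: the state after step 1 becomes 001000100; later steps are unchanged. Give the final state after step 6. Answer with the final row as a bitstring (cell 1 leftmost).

state after step 1 := 001000100
2 | 010101010
3 | 100000001
4 | 010000011
5 | 001000110
6 | 010101101

010101101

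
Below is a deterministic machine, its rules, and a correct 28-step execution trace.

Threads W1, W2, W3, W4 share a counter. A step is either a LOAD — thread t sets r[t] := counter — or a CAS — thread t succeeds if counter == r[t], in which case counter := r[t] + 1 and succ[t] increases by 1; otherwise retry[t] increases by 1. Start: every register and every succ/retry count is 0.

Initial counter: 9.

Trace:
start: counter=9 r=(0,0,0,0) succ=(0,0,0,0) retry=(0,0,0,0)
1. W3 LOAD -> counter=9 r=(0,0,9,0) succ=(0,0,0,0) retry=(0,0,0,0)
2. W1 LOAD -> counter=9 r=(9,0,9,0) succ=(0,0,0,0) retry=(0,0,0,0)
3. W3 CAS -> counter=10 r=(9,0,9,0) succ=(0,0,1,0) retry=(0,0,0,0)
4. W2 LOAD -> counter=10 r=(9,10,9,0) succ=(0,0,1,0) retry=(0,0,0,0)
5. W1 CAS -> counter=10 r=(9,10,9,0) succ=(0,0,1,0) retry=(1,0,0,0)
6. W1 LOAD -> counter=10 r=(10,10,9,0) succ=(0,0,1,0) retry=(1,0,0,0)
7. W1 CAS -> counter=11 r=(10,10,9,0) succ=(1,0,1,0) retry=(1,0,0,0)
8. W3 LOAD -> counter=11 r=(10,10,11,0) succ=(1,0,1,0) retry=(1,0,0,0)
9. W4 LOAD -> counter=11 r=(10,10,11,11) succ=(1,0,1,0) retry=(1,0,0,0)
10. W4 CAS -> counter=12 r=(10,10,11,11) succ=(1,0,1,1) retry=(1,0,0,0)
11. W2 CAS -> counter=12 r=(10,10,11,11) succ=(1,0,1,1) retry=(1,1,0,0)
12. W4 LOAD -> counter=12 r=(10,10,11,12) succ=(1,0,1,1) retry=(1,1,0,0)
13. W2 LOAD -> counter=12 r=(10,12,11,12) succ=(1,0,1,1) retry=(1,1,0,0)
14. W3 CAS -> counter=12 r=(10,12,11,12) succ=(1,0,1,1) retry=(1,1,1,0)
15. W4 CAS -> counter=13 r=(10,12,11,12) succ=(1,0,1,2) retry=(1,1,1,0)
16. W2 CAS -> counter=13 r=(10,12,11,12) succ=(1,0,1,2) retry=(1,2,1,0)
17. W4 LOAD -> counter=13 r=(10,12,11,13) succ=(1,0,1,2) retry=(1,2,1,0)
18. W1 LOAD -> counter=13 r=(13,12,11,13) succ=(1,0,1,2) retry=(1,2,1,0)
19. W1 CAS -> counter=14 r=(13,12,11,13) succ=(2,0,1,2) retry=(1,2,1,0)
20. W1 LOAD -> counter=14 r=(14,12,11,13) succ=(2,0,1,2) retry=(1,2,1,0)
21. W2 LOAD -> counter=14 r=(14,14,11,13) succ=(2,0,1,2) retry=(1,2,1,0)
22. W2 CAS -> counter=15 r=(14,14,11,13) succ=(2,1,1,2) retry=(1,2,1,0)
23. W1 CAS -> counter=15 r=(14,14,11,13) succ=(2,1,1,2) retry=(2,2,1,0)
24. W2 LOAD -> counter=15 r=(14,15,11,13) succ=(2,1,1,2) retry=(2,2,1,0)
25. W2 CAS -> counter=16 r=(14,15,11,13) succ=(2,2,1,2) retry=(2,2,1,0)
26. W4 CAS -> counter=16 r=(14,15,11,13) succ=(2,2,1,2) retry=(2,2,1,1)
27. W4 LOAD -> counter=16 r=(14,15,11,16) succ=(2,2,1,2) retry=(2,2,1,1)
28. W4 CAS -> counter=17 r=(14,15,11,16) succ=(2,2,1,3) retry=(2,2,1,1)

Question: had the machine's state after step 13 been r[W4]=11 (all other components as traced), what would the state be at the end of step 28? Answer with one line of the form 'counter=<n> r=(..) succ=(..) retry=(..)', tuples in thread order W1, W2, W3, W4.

counter=17 r=(14,15,11,16) succ=(2,3,1,2) retry=(2,1,1,2)

state after step 13 := counter=12 r=(10,12,11,11) succ=(1,0,1,1) retry=(1,1,0,0)
14. W3 CAS -> counter=12 r=(10,12,11,11) succ=(1,0,1,1) retry=(1,1,1,0)
15. W4 CAS -> counter=12 r=(10,12,11,11) succ=(1,0,1,1) retry=(1,1,1,1)
16. W2 CAS -> counter=13 r=(10,12,11,11) succ=(1,1,1,1) retry=(1,1,1,1)
17. W4 LOAD -> counter=13 r=(10,12,11,13) succ=(1,1,1,1) retry=(1,1,1,1)
18. W1 LOAD -> counter=13 r=(13,12,11,13) succ=(1,1,1,1) retry=(1,1,1,1)
19. W1 CAS -> counter=14 r=(13,12,11,13) succ=(2,1,1,1) retry=(1,1,1,1)
20. W1 LOAD -> counter=14 r=(14,12,11,13) succ=(2,1,1,1) retry=(1,1,1,1)
21. W2 LOAD -> counter=14 r=(14,14,11,13) succ=(2,1,1,1) retry=(1,1,1,1)
22. W2 CAS -> counter=15 r=(14,14,11,13) succ=(2,2,1,1) retry=(1,1,1,1)
23. W1 CAS -> counter=15 r=(14,14,11,13) succ=(2,2,1,1) retry=(2,1,1,1)
24. W2 LOAD -> counter=15 r=(14,15,11,13) succ=(2,2,1,1) retry=(2,1,1,1)
25. W2 CAS -> counter=16 r=(14,15,11,13) succ=(2,3,1,1) retry=(2,1,1,1)
26. W4 CAS -> counter=16 r=(14,15,11,13) succ=(2,3,1,1) retry=(2,1,1,2)
27. W4 LOAD -> counter=16 r=(14,15,11,16) succ=(2,3,1,1) retry=(2,1,1,2)
28. W4 CAS -> counter=17 r=(14,15,11,16) succ=(2,3,1,2) retry=(2,1,1,2)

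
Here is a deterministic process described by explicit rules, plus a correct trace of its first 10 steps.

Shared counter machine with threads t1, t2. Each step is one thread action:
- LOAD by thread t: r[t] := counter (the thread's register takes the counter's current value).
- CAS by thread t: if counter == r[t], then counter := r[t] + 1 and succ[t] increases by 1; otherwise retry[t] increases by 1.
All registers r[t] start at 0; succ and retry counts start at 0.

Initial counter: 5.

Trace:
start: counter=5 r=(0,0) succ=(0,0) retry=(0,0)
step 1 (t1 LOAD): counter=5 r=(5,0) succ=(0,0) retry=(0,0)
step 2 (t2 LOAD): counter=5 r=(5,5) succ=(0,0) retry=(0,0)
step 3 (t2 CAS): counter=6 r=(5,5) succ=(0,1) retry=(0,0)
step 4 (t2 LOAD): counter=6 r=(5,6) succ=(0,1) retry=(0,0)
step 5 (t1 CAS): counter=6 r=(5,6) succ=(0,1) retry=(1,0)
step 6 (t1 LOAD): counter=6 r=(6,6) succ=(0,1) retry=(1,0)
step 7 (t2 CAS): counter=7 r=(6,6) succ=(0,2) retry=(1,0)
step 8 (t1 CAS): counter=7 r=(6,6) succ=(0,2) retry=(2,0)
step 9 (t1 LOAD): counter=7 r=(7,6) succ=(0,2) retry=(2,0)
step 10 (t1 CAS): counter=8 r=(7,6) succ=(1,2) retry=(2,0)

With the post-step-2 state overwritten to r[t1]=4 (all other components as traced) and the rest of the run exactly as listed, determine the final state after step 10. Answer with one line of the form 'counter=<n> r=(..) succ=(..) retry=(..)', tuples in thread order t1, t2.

counter=8 r=(7,6) succ=(1,2) retry=(2,0)

state after step 2 := counter=5 r=(4,5) succ=(0,0) retry=(0,0)
step 3 (t2 CAS): counter=6 r=(4,5) succ=(0,1) retry=(0,0)
step 4 (t2 LOAD): counter=6 r=(4,6) succ=(0,1) retry=(0,0)
step 5 (t1 CAS): counter=6 r=(4,6) succ=(0,1) retry=(1,0)
step 6 (t1 LOAD): counter=6 r=(6,6) succ=(0,1) retry=(1,0)
step 7 (t2 CAS): counter=7 r=(6,6) succ=(0,2) retry=(1,0)
step 8 (t1 CAS): counter=7 r=(6,6) succ=(0,2) retry=(2,0)
step 9 (t1 LOAD): counter=7 r=(7,6) succ=(0,2) retry=(2,0)
step 10 (t1 CAS): counter=8 r=(7,6) succ=(1,2) retry=(2,0)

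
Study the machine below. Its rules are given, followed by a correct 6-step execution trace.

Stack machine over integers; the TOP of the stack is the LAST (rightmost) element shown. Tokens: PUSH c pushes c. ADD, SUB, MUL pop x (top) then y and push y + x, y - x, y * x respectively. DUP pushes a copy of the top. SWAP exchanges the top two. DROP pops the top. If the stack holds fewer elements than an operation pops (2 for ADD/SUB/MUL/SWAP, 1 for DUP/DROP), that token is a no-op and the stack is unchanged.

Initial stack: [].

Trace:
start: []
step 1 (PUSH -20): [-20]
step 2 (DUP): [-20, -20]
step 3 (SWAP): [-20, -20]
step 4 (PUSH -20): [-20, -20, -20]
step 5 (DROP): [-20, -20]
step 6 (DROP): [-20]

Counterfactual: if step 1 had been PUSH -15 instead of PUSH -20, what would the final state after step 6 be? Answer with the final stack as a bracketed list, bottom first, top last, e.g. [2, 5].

[-15]

(re-executing from step 1 with the substitution; state before step 1: [])
step 1 (PUSH -15): [-15]
step 2 (DUP): [-15, -15]
step 3 (SWAP): [-15, -15]
step 4 (PUSH -20): [-15, -15, -20]
step 5 (DROP): [-15, -15]
step 6 (DROP): [-15]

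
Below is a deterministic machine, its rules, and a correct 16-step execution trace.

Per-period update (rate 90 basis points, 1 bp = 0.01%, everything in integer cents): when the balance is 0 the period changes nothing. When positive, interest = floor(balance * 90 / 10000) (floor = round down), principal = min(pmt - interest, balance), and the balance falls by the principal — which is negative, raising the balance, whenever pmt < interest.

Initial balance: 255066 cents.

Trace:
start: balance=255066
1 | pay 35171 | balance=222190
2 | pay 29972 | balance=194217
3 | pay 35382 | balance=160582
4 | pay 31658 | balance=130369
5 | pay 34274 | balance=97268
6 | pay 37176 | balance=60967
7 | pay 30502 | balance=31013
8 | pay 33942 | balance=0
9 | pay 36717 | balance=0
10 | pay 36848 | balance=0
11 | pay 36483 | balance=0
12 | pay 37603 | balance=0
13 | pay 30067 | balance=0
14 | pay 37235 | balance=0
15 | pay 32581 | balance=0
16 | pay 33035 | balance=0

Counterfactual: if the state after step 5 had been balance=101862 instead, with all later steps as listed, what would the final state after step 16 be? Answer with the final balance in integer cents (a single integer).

0

state after step 5 := balance=101862
6 | pay 37176 | balance=65602
7 | pay 30502 | balance=35690
8 | pay 33942 | balance=2069
9 | pay 36717 | balance=0
10 | pay 36848 | balance=0
11 | pay 36483 | balance=0
12 | pay 37603 | balance=0
13 | pay 30067 | balance=0
14 | pay 37235 | balance=0
15 | pay 32581 | balance=0
16 | pay 33035 | balance=0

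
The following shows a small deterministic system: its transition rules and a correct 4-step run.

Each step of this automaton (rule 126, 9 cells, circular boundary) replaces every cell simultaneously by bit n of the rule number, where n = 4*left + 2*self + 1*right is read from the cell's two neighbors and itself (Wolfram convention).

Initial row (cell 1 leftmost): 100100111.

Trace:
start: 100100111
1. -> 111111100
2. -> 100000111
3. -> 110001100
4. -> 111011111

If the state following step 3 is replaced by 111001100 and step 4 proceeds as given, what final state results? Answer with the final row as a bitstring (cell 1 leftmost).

state after step 3 := 111001100
4. -> 101111111

101111111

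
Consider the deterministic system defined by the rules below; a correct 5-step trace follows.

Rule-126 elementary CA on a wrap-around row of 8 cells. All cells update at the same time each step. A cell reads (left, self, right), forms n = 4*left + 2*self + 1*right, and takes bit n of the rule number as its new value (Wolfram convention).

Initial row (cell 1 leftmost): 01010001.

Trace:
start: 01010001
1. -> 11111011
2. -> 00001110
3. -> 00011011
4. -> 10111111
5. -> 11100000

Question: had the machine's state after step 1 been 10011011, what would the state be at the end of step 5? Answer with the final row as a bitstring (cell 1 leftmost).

11101111

state after step 1 := 10011011
2. -> 11111110
3. -> 10000011
4. -> 11000110
5. -> 11101111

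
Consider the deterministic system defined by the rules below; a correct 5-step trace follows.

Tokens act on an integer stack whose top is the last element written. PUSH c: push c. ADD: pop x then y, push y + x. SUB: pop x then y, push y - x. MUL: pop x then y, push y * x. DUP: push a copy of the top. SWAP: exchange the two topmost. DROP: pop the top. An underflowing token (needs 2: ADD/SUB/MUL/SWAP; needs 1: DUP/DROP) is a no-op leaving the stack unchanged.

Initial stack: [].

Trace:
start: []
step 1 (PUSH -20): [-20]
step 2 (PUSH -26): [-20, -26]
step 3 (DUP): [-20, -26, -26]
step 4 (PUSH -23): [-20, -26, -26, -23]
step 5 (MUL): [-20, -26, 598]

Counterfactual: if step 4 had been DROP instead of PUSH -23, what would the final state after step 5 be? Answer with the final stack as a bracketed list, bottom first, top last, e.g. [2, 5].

[520]

(re-executing from step 4 with the substitution; state before step 4: [-20, -26, -26])
step 4 (DROP): [-20, -26]
step 5 (MUL): [520]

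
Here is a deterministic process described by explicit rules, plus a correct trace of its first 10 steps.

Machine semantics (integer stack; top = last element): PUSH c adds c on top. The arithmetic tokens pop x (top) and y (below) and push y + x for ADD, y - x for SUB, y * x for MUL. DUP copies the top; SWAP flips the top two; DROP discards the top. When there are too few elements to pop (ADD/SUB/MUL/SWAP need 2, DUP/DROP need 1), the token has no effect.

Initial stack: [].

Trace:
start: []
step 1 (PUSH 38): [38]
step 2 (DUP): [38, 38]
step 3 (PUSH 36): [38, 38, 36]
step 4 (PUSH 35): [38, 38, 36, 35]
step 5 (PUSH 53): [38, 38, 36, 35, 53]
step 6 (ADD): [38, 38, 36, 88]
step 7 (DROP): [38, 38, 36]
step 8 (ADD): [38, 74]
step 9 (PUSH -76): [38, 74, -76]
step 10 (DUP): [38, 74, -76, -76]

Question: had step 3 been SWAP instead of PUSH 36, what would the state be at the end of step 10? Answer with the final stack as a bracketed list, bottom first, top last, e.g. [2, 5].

(re-executing from step 3 with the substitution; state before step 3: [38, 38])
step 3 (SWAP): [38, 38]
step 4 (PUSH 35): [38, 38, 35]
step 5 (PUSH 53): [38, 38, 35, 53]
step 6 (ADD): [38, 38, 88]
step 7 (DROP): [38, 38]
step 8 (ADD): [76]
step 9 (PUSH -76): [76, -76]
step 10 (DUP): [76, -76, -76]

[76, -76, -76]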